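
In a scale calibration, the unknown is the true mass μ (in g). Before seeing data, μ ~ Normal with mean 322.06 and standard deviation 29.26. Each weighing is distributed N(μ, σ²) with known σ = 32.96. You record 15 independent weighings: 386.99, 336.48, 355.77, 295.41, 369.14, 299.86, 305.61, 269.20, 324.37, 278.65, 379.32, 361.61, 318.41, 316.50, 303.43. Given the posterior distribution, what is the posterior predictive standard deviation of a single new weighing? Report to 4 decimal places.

33.9579

For Normal data with known variance σ², a Normal(μ₀, σ₀²) prior on μ is conjugate. Posterior precision = 1/σ₀² + n/σ²; posterior mean is the precision-weighted average of μ₀ and x̄.
σ₀² = 29.26² = 856.1476, σ² = 32.96² = 1086.3616; σ² + n·σ₀² = 1086.3616 + 15·856.1476 = 13928.5756.
Posterior precision = 1/σ₀² + n/σ² = 1/856.1476 + 15/1086.3616 = (σ² + n·σ₀²)/(σ₀²σ²) = 13928.5756/(856.1476·1086.3616); posterior variance σₙ² = σ₀²σ²/(σ² + n·σ₀²) = 856.1476·1086.3616/13928.5756 = 66.775376.
Predictive variance for one new observation = σₙ² + σ² = 856.1476·1086.3616/13928.5756 + 1086.3616 = σ²·(σ₀² + 13928.5756)/13928.5756 = 1086.3616·14784.7232/13928.5756 = 1153.136976; SD = √(1086.3616·14784.7232/13928.5756) = 33.9579.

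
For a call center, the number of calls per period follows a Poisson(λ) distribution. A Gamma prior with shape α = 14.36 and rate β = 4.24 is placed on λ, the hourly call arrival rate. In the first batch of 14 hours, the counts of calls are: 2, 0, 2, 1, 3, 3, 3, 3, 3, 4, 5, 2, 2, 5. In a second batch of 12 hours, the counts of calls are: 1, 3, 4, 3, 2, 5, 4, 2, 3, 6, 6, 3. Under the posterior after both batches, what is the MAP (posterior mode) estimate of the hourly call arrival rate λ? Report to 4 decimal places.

With a Gamma(shape α, rate β) prior, the Poisson likelihood is conjugate: the posterior is Gamma(α + ΣXᵢ, β + n).
Batch 1: sum of counts S = 38 over n = 14 hours.
After batch 1: Gamma(α+S, β+n) = Gamma(14.36+38, 4.24+14) = Gamma(52.36, 18.24).
Batch 2: sum of counts S = 42 over n = 12 hours.
After batch 2: Gamma(α+S, β+n) = Gamma(52.36+42, 18.24+12) = Gamma(94.36, 30.24).
Mode of Gamma(α,β) for α≥1 is (α−1)/β = 93.36/30.24 = 3.0873.

3.0873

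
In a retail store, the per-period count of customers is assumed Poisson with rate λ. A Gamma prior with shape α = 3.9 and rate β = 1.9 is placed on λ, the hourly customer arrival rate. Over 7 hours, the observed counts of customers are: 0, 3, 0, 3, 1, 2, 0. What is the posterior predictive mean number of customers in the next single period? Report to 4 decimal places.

1.4494

With a Gamma(shape α, rate β) prior, the Poisson likelihood is conjugate: the posterior is Gamma(α + ΣXᵢ, β + n).
Sum of counts S = 9 over n = 7 hours.
Posterior: Gamma(α+S, β+n) = Gamma(3.9+9, 1.9+7) = Gamma(12.9, 8.9).
The predictive distribution for one future period is NegBinom with mean α/β = 1.4494.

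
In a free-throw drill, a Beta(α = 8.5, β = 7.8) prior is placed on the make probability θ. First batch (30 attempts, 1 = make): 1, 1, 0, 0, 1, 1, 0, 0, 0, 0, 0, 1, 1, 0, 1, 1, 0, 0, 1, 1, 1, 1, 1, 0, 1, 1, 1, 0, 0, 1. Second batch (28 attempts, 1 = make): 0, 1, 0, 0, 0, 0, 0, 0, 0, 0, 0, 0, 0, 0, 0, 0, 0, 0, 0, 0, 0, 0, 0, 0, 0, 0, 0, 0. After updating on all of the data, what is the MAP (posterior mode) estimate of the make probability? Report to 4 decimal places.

The Beta prior is conjugate to a Binomial/Bernoulli likelihood; the update adds successes to α and failures to β.
After batch 1: Beta(8.5+17, 7.8+13) = Beta(25.5, 20.8).
After batch 2: Beta(25.5+1, 20.8+27) = Beta(26.5, 47.8).
Mode of Beta(a,b) for a,b>1 is (a−1)/(a+b−2) = 25.5/72.3 = 0.3527.

0.3527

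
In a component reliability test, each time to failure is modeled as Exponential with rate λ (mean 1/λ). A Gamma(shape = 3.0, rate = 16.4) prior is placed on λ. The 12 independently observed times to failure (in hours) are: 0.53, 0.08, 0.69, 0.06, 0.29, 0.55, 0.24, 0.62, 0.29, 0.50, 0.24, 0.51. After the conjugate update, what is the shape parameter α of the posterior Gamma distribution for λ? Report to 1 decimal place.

With a Gamma(shape α, rate β) prior on the exponential rate λ, the posterior after n observations with total T = Σxᵢ is Gamma(α+n, β+T).
Sum of observations T = 4.60 hours; n = 12.
Posterior: Gamma(3.0+12, 16.4+4.60) = Gamma(15.0, 21.00).
Posterior α = 15.0.

15.0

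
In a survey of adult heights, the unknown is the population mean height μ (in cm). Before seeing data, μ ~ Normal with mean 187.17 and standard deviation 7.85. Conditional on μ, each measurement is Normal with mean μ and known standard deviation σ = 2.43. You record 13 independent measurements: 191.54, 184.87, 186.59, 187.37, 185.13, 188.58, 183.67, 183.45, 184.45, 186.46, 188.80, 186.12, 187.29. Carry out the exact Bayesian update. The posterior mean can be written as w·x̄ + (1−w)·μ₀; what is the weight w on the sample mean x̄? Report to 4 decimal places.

For Normal data with known variance σ², a Normal(μ₀, σ₀²) prior on μ is conjugate. Posterior precision = 1/σ₀² + n/σ²; posterior mean is the precision-weighted average of μ₀ and x̄.
σ₀² = 7.85² = 61.6225, σ² = 2.43² = 5.9049. Prior precision 1/σ₀² = 1/61.6225; data precision n/σ² = 13/5.9049.
w = (n/σ²)/(1/σ₀² + n/σ²) = n·σ₀²/(σ² + n·σ₀²) = 13·61.6225/(5.9049 + 13·61.6225) = 801.0925/806.9974 = 0.9927.

0.9927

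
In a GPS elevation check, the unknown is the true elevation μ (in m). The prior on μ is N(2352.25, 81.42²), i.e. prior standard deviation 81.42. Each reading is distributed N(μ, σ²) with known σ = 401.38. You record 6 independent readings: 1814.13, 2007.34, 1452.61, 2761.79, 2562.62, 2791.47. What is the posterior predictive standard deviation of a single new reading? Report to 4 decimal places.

407.9491

For Normal data with known variance σ², a Normal(μ₀, σ₀²) prior on μ is conjugate. Posterior precision = 1/σ₀² + n/σ²; posterior mean is the precision-weighted average of μ₀ and x̄.
σ₀² = 81.42² = 6629.2164, σ² = 401.38² = 161105.9044; σ² + n·σ₀² = 161105.9044 + 6·6629.2164 = 200881.2028.
Posterior precision = 1/σ₀² + n/σ² = 1/6629.2164 + 6/161105.9044 = (σ² + n·σ₀²)/(σ₀²σ²) = 200881.2028/(6629.2164·161105.9044); posterior variance σₙ² = σ₀²σ²/(σ² + n·σ₀²) = 6629.2164·161105.9044/200881.2028 = 5316.604484.
Predictive variance for one new observation = σₙ² + σ² = 6629.2164·161105.9044/200881.2028 + 161105.9044 = σ²·(σ₀² + 200881.2028)/200881.2028 = 161105.9044·207510.4192/200881.2028 = 166422.508884; SD = √(161105.9044·207510.4192/200881.2028) = 407.9491.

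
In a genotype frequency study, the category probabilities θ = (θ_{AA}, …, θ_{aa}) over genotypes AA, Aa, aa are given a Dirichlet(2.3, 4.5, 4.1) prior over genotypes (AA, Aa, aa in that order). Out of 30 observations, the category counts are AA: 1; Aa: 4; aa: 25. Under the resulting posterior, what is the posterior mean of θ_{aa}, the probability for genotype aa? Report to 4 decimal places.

0.7115

The Dirichlet prior is conjugate to the Multinomial likelihood: each posterior αⱼ = prior αⱼ + observed count nⱼ.
Posterior concentration: (3.3, 8.5, 29.1), total = 40.9.
E[θ_{aa}|data] = α_{aa}/Σα = 29.1/40.9 = 0.7115.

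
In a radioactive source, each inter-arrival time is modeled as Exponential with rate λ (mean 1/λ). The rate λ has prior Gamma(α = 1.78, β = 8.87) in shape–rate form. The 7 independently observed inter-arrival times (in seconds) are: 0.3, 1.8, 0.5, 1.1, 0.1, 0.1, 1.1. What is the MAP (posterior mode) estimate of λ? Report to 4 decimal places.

With a Gamma(shape α, rate β) prior on the exponential rate λ, the posterior after n observations with total T = Σxᵢ is Gamma(α+n, β+T).
Sum of observations T = 5.0 seconds; n = 7.
Posterior: Gamma(1.78+7, 8.87+5.0) = Gamma(8.78, 13.87).
Mode = (α−1)/β = 0.5609.

0.5609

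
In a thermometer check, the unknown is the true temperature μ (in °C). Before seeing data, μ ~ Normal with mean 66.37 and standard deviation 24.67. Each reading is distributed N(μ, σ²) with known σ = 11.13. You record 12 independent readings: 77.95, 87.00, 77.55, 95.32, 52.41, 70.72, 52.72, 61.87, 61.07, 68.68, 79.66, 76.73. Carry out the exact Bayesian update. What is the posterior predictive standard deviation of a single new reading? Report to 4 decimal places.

For Normal data with known variance σ², a Normal(μ₀, σ₀²) prior on μ is conjugate. Posterior precision = 1/σ₀² + n/σ²; posterior mean is the precision-weighted average of μ₀ and x̄.
σ₀² = 24.67² = 608.6089, σ² = 11.13² = 123.8769; σ² + n·σ₀² = 123.8769 + 12·608.6089 = 7427.1837.
Posterior precision = 1/σ₀² + n/σ² = 1/608.6089 + 12/123.8769 = (σ² + n·σ₀²)/(σ₀²σ²) = 7427.1837/(608.6089·123.8769); posterior variance σₙ² = σ₀²σ²/(σ² + n·σ₀²) = 608.6089·123.8769/7427.1837 = 10.150898.
Predictive variance for one new observation = σₙ² + σ² = 608.6089·123.8769/7427.1837 + 123.8769 = σ²·(σ₀² + 7427.1837)/7427.1837 = 123.8769·8035.7926/7427.1837 = 134.027798; SD = √(123.8769·8035.7926/7427.1837) = 11.5770.

11.5770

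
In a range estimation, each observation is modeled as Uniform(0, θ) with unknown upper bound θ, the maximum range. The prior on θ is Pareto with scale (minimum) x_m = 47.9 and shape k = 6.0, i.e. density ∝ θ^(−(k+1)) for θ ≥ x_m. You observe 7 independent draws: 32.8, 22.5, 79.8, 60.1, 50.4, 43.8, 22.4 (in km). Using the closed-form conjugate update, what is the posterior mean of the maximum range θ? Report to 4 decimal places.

A Pareto(scale x_m, shape k) prior on the upper bound θ of Uniform(0, θ) is conjugate: posterior is Pareto(max(x_m, max xᵢ), k + n).
Sample maximum = 79.8; prior scale x_m = 47.9 → posterior scale = max = 79.8.
Posterior shape = 6.0 + 7 = 13.0.
E[θ|data] = k·x_m/(k−1) = 13.0·79.8/12.0 = 86.4500.

86.4500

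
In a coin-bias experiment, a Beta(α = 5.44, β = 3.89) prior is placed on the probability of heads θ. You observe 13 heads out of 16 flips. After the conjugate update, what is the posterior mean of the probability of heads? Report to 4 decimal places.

The Beta prior is conjugate to a Binomial/Bernoulli likelihood; the update adds successes to α and failures to β.
Posterior: Beta(α+k, β+n−k) = Beta(5.44+13, 3.89+3) = Beta(18.44, 6.89).
Posterior mean = α/(α+β) = 18.44/25.33 = 0.7280.

0.7280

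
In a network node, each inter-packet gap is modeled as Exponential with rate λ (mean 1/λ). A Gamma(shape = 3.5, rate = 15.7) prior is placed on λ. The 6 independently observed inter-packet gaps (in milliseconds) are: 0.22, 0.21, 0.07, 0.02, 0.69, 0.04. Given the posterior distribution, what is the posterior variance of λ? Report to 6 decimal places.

0.033066

With a Gamma(shape α, rate β) prior on the exponential rate λ, the posterior after n observations with total T = Σxᵢ is Gamma(α+n, β+T).
Sum of observations T = 1.25 milliseconds; n = 6.
Posterior: Gamma(3.5+6, 15.7+1.25) = Gamma(9.5, 16.95).
Var = α/β² = 0.033066.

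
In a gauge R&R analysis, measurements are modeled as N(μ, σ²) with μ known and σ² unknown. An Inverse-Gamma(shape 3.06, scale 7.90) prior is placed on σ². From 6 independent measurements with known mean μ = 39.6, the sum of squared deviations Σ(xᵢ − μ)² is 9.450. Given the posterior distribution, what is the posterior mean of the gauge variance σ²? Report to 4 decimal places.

With known mean μ and an Inverse-Gamma(α, β) prior on σ², the Normal likelihood is conjugate: posterior is Inv-Gamma(α + n/2, β + Σ(xᵢ−μ)²/2).
Posterior: Inv-Gamma(3.06 + 6/2, 7.90 + 9.450/2) = Inv-Gamma(6.06, 12.6250).
E[σ²|data] = β/(α−1) = 12.6250/5.06 = 2.4951.

2.4951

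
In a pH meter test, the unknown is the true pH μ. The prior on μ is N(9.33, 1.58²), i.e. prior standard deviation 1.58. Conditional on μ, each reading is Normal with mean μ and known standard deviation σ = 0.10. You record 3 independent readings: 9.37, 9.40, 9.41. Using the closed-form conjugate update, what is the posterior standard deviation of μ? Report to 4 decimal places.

0.0577

For Normal data with known variance σ², a Normal(μ₀, σ₀²) prior on μ is conjugate. Posterior precision = 1/σ₀² + n/σ²; posterior mean is the precision-weighted average of μ₀ and x̄.
σ₀² = 1.58² = 2.4964, σ² = 0.10² = 0.01; σ² + n·σ₀² = 0.01 + 3·2.4964 = 7.4992.
Posterior precision = 1/σ₀² + n/σ² = 1/2.4964 + 3/0.01 = (σ² + n·σ₀²)/(σ₀²σ²) = 7.4992/(2.4964·0.01); posterior variance σₙ² = σ₀²σ²/(σ² + n·σ₀²) = 2.4964·0.01/7.4992 = 0.003329.
Posterior SD = √σₙ² = √(2.4964·0.01/7.4992) = 0.0577.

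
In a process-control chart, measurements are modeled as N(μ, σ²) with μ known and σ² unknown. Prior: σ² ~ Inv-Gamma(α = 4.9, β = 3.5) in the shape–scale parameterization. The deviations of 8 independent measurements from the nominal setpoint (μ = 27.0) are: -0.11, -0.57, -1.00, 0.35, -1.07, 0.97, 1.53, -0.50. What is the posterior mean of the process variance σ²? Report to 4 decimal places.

0.8314

With known mean μ and an Inverse-Gamma(α, β) prior on σ², the Normal likelihood is conjugate: posterior is Inv-Gamma(α + n/2, β + Σ(xᵢ−μ)²/2).
Σ(xᵢ−μ)² = (-0.11)² + (-0.57)² + (-1.00)² + (0.35)² + (-1.07)² + (0.97)² + (1.53)² + (-0.50)² = 6.1362.
Posterior: Inv-Gamma(4.9 + 8/2, 3.5 + 6.1362/2) = Inv-Gamma(8.90, 6.56810).
E[σ²|data] = β/(α−1) = 6.56810/7.90 = 0.8314.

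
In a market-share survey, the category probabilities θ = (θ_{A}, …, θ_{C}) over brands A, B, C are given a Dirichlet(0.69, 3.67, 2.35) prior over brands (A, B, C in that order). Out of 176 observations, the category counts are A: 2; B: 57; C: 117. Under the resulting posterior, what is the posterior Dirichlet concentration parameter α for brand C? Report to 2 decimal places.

119.35

The Dirichlet prior is conjugate to the Multinomial likelihood: each posterior αⱼ = prior αⱼ + observed count nⱼ.
Posterior concentration: (2.69, 60.67, 119.35), total = 182.71.
α_{C} = 2.35 + 117 = 119.35.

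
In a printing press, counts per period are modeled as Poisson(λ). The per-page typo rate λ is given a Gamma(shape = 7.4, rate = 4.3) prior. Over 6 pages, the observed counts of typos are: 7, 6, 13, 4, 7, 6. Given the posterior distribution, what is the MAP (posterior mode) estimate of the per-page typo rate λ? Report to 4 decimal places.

With a Gamma(shape α, rate β) prior, the Poisson likelihood is conjugate: the posterior is Gamma(α + ΣXᵢ, β + n).
Sum of counts S = 43 over n = 6 pages.
Posterior: Gamma(α+S, β+n) = Gamma(7.4+43, 4.3+6) = Gamma(50.4, 10.3).
Mode of Gamma(α,β) for α≥1 is (α−1)/β = 49.4/10.3 = 4.7961.

4.7961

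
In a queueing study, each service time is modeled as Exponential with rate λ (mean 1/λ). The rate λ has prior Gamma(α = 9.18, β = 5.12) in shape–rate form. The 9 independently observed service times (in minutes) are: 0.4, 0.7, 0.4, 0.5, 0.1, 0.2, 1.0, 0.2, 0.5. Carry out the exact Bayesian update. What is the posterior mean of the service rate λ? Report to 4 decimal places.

With a Gamma(shape α, rate β) prior on the exponential rate λ, the posterior after n observations with total T = Σxᵢ is Gamma(α+n, β+T).
Sum of observations T = 4.0 minutes; n = 9.
Posterior: Gamma(9.18+9, 5.12+4.0) = Gamma(18.18, 9.12).
Posterior mean of λ = α/β = 18.18/9.12 = 1.9934.

1.9934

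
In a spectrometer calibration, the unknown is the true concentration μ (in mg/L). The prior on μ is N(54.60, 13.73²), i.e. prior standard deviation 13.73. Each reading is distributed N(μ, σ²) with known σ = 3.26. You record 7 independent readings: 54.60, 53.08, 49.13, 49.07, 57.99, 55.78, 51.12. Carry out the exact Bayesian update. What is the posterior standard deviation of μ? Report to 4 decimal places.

1.2272

For Normal data with known variance σ², a Normal(μ₀, σ₀²) prior on μ is conjugate. Posterior precision = 1/σ₀² + n/σ²; posterior mean is the precision-weighted average of μ₀ and x̄.
σ₀² = 13.73² = 188.5129, σ² = 3.26² = 10.6276; σ² + n·σ₀² = 10.6276 + 7·188.5129 = 1330.2179.
Posterior precision = 1/σ₀² + n/σ² = 1/188.5129 + 7/10.6276 = (σ² + n·σ₀²)/(σ₀²σ²) = 1330.2179/(188.5129·10.6276); posterior variance σₙ² = σ₀²σ²/(σ² + n·σ₀²) = 188.5129·10.6276/1330.2179 = 1.506099.
Posterior SD = √σₙ² = √(188.5129·10.6276/1330.2179) = 1.2272.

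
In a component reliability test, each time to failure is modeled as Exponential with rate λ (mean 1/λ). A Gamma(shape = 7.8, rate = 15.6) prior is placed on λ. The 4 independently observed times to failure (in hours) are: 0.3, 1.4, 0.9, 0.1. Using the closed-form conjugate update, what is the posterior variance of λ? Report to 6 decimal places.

0.035235

With a Gamma(shape α, rate β) prior on the exponential rate λ, the posterior after n observations with total T = Σxᵢ is Gamma(α+n, β+T).
Sum of observations T = 2.7 hours; n = 4.
Posterior: Gamma(7.8+4, 15.6+2.7) = Gamma(11.8, 18.3).
Var = α/β² = 0.035235.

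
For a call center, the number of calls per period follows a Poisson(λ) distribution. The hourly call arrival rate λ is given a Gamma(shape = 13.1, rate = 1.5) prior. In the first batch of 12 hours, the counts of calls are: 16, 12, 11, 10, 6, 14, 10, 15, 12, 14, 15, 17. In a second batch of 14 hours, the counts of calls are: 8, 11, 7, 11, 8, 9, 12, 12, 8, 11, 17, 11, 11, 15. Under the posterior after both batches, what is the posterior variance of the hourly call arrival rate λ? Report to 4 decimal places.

With a Gamma(shape α, rate β) prior, the Poisson likelihood is conjugate: the posterior is Gamma(α + ΣXᵢ, β + n).
Batch 1: sum of counts S = 152 over n = 12 hours.
After batch 1: Gamma(α+S, β+n) = Gamma(13.1+152, 1.5+12) = Gamma(165.1, 13.5).
Batch 2: sum of counts S = 151 over n = 14 hours.
After batch 2: Gamma(α+S, β+n) = Gamma(165.1+151, 13.5+14) = Gamma(316.1, 27.5).
Var = α/β² = 316.1/27.5² = 0.4180.

0.4180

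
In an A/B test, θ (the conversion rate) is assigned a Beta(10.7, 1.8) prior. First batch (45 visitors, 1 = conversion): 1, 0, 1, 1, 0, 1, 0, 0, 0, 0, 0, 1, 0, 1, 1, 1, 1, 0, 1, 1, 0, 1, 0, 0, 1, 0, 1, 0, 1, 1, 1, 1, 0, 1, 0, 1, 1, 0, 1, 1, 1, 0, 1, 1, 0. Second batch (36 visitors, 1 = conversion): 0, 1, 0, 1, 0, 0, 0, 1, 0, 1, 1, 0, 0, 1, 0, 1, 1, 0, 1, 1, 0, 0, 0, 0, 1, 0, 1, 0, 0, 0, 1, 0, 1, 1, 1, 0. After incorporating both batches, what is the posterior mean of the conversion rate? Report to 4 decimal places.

The Beta prior is conjugate to a Binomial/Bernoulli likelihood; the update adds successes to α and failures to β.
After batch 1: Beta(10.7+26, 1.8+19) = Beta(36.7, 20.8).
After batch 2: Beta(36.7+16, 20.8+20) = Beta(52.7, 40.8).
Posterior mean = α/(α+β) = 52.7/93.5 = 0.5636.

0.5636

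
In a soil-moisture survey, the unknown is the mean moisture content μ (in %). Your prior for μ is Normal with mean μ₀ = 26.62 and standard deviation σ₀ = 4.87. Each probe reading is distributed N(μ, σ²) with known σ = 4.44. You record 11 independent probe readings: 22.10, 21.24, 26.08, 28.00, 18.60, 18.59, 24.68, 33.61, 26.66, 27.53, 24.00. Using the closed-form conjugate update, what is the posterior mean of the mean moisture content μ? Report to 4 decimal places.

24.7833

For Normal data with known variance σ², a Normal(μ₀, σ₀²) prior on μ is conjugate. Posterior precision = 1/σ₀² + n/σ²; posterior mean is the precision-weighted average of μ₀ and x̄.
Σxᵢ = 22.10 + 21.24 + 26.08 + 28.00 + 18.60 + 18.59 + 24.68 + 33.61 + 26.66 + 27.53 + 24.00 = 271.09, so n·x̄ = 271.09.
σ₀² = 4.87² = 23.7169, σ² = 4.44² = 19.7136; σ² + n·σ₀² = 19.7136 + 11·23.7169 = 280.5995.
Posterior mean = (μ₀/σ₀² + n·x̄/σ²)/(1/σ₀² + n/σ²) = (σ²·μ₀ + σ₀²·n·x̄)/(σ² + n·σ₀²) = (19.7136·26.62 + 23.7169·271.09)/280.5995 = 6954.190453/280.5995 = 24.7833.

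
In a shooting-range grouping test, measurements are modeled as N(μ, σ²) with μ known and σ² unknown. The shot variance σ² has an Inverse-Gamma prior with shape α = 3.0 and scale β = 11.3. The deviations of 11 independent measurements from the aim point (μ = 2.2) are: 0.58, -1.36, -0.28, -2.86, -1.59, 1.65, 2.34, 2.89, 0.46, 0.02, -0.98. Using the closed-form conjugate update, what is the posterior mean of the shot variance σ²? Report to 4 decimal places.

3.5530

With known mean μ and an Inverse-Gamma(α, β) prior on σ², the Normal likelihood is conjugate: posterior is Inv-Gamma(α + n/2, β + Σ(xᵢ−μ)²/2).
Σ(xᵢ−μ)² = (0.58)² + (-1.36)² + (-0.28)² + (-2.86)² + (-1.59)² + (1.65)² + (2.34)² + (2.89)² + (0.46)² + (0.02)² + (-0.98)² = 30.6947.
Posterior: Inv-Gamma(3.0 + 11/2, 11.3 + 30.6947/2) = Inv-Gamma(8.50, 26.64735).
E[σ²|data] = β/(α−1) = 26.64735/7.50 = 3.5530.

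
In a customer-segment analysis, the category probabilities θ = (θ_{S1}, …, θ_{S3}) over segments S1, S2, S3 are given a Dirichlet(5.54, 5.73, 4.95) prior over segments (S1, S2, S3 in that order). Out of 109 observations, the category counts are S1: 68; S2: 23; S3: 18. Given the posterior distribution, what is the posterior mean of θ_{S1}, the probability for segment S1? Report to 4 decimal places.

0.5873

The Dirichlet prior is conjugate to the Multinomial likelihood: each posterior αⱼ = prior αⱼ + observed count nⱼ.
Posterior concentration: (73.54, 28.73, 22.95), total = 125.22.
E[θ_{S1}|data] = α_{S1}/Σα = 73.54/125.22 = 0.5873.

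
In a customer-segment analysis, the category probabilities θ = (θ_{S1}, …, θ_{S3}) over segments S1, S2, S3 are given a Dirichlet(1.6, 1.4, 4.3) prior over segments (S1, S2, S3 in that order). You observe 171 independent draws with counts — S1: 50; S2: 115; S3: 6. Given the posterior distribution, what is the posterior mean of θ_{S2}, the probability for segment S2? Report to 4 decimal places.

0.6528

The Dirichlet prior is conjugate to the Multinomial likelihood: each posterior αⱼ = prior αⱼ + observed count nⱼ.
Posterior concentration: (51.6, 116.4, 10.3), total = 178.3.
E[θ_{S2}|data] = α_{S2}/Σα = 116.4/178.3 = 0.6528.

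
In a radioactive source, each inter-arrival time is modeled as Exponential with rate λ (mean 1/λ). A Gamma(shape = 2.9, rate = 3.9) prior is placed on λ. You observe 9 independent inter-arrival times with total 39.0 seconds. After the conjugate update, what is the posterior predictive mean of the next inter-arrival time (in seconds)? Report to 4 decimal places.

With a Gamma(shape α, rate β) prior on the exponential rate λ, the posterior after n observations with total T = Σxᵢ is Gamma(α+n, β+T).
Posterior: Gamma(2.9+9, 3.9+39.0) = Gamma(11.9, 42.9).
The predictive distribution for the next observation is Lomax; its mean is β/(α−1) = 42.9/10.9 = 3.9358.

3.9358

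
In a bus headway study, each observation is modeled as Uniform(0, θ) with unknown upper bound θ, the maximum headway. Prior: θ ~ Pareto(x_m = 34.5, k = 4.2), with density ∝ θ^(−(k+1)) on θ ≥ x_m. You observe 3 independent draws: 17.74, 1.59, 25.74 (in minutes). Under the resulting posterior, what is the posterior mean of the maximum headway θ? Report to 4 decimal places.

A Pareto(scale x_m, shape k) prior on the upper bound θ of Uniform(0, θ) is conjugate: posterior is Pareto(max(x_m, max xᵢ), k + n).
Sample maximum = 25.74; prior scale x_m = 34.5 → posterior scale = max = 34.50.
Posterior shape = 4.2 + 3 = 7.2.
E[θ|data] = k·x_m/(k−1) = 7.2·34.50/6.2 = 40.0645.

40.0645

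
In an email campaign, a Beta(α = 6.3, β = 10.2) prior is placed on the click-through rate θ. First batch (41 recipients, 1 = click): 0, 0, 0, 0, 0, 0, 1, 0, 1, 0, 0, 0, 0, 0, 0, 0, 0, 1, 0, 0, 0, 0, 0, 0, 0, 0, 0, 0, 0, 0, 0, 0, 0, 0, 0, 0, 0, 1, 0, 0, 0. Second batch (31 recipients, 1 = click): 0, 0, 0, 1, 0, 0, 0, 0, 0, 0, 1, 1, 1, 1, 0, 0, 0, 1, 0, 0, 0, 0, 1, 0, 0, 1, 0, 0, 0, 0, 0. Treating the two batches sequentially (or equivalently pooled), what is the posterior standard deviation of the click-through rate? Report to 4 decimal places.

The Beta prior is conjugate to a Binomial/Bernoulli likelihood; the update adds successes to α and failures to β.
After batch 1: Beta(6.3+4, 10.2+37) = Beta(10.3, 47.2).
After batch 2: Beta(10.3+8, 47.2+23) = Beta(18.3, 70.2).
Var = αβ/((α+β)²(α+β+1)) = 18.3·70.2/(88.5²·89.5) = 0.00183265; SD = √0.00183265 = 0.0428.

0.0428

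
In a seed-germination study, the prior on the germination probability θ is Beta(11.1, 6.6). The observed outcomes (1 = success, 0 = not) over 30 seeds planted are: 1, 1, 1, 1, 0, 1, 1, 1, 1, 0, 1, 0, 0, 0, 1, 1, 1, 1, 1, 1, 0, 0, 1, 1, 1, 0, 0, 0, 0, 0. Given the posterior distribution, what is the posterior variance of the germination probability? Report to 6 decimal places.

The Beta prior is conjugate to a Binomial/Bernoulli likelihood; the update adds successes to α and failures to β.
Posterior: Beta(α+k, β+n−k) = Beta(11.1+18, 6.6+12) = Beta(29.1, 18.6).
Var = αβ/((α+β)²(α+β+1)) = 29.1·18.6/(47.7²·48.7) = 0.004885.

0.004885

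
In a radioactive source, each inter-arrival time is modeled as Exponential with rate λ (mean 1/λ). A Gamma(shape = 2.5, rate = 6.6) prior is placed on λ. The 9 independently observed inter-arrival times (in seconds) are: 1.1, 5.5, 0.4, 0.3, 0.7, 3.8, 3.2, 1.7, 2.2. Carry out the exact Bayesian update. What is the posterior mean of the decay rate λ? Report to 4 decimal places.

With a Gamma(shape α, rate β) prior on the exponential rate λ, the posterior after n observations with total T = Σxᵢ is Gamma(α+n, β+T).
Sum of observations T = 18.9 seconds; n = 9.
Posterior: Gamma(2.5+9, 6.6+18.9) = Gamma(11.5, 25.5).
Posterior mean of λ = α/β = 11.5/25.5 = 0.4510.

0.4510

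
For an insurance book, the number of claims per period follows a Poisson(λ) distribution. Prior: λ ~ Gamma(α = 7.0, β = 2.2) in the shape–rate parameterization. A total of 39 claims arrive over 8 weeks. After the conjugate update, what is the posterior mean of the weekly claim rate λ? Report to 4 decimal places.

With a Gamma(shape α, rate β) prior, the Poisson likelihood is conjugate: the posterior is Gamma(α + ΣXᵢ, β + n).
Posterior: Gamma(α+S, β+n) = Gamma(7.0+39, 2.2+8) = Gamma(46.0, 10.2).
Posterior mean = α/β = 46.0/10.2 = 4.5098.

4.5098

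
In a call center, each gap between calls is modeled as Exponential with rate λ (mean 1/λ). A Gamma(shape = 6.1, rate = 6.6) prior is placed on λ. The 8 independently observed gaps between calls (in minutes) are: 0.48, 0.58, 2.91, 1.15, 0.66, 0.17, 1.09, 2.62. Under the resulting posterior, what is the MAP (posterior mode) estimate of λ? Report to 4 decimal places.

With a Gamma(shape α, rate β) prior on the exponential rate λ, the posterior after n observations with total T = Σxᵢ is Gamma(α+n, β+T).
Sum of observations T = 9.66 minutes; n = 8.
Posterior: Gamma(6.1+8, 6.6+9.66) = Gamma(14.1, 16.26).
Mode = (α−1)/β = 0.8057.

0.8057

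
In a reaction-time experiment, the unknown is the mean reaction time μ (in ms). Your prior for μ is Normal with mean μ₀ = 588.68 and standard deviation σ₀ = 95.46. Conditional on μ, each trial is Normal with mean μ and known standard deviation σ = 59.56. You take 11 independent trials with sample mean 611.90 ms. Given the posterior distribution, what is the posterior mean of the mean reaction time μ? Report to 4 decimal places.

611.1063

For Normal data with known variance σ², a Normal(μ₀, σ₀²) prior on μ is conjugate. Posterior precision = 1/σ₀² + n/σ²; posterior mean is the precision-weighted average of μ₀ and x̄.
n·x̄ = 11·611.90 = 6730.9.
σ₀² = 95.46² = 9112.6116, σ² = 59.56² = 3547.3936; σ² + n·σ₀² = 3547.3936 + 11·9112.6116 = 103786.1212.
Posterior mean = (μ₀/σ₀² + n·x̄/σ²)/(1/σ₀² + n/σ²) = (σ²·μ₀ + σ₀²·n·x̄)/(σ² + n·σ₀²) = (3547.3936·588.68 + 9112.6116·6730.9)/103786.1212 = 63424357.082888/103786.1212 = 611.1063.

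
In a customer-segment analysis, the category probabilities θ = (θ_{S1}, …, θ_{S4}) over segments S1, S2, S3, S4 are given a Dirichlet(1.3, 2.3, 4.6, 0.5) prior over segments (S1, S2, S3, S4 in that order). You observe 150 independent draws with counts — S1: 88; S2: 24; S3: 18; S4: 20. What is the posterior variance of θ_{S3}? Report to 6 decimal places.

0.000765

The Dirichlet prior is conjugate to the Multinomial likelihood: each posterior αⱼ = prior αⱼ + observed count nⱼ.
Posterior concentration: (89.3, 26.3, 22.6, 20.5), total = 158.7.
Var[θ_j] = α_j(Σα−α_j)/((Σα)²(Σα+1)) = 22.6·136.1/(158.7²·159.7) = 0.000765.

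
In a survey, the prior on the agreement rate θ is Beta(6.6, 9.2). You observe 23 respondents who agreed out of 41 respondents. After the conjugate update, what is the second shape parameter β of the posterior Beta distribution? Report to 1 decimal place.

The Beta prior is conjugate to a Binomial/Bernoulli likelihood; the update adds successes to α and failures to β.
Posterior: Beta(α+k, β+n−k) = Beta(6.6+23, 9.2+18) = Beta(29.6, 27.2).
Posterior β = 27.2.

27.2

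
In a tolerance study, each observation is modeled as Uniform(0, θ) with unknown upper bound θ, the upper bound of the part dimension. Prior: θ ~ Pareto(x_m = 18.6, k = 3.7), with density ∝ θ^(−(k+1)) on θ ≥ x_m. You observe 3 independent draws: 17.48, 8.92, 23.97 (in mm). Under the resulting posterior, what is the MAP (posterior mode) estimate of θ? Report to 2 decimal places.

23.97

A Pareto(scale x_m, shape k) prior on the upper bound θ of Uniform(0, θ) is conjugate: posterior is Pareto(max(x_m, max xᵢ), k + n).
Sample maximum = 23.97; prior scale x_m = 18.6 → posterior scale = max = 23.97.
Posterior shape = 3.7 + 3 = 6.7.
The Pareto density is decreasing on [x_m, ∞), so the mode is x_m = 23.97.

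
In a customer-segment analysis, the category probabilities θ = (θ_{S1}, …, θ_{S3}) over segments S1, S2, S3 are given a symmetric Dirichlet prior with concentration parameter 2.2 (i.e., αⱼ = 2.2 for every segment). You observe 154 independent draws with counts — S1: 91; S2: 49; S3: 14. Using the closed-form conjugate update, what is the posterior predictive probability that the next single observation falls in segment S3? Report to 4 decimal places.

The Dirichlet prior is conjugate to the Multinomial likelihood: each posterior αⱼ = prior αⱼ + observed count nⱼ.
Posterior concentration: (93.2, 51.2, 16.2), total = 160.6.
P(next = S3 | data) = α_{S3}/Σα = 0.1009.

0.1009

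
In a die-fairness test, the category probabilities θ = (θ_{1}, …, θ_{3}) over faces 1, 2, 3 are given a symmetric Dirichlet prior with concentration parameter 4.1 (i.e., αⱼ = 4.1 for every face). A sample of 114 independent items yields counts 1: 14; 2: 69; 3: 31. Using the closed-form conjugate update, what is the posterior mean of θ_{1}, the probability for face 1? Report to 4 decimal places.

The Dirichlet prior is conjugate to the Multinomial likelihood: each posterior αⱼ = prior αⱼ + observed count nⱼ.
Posterior concentration: (18.1, 73.1, 35.1), total = 126.3.
E[θ_{1}|data] = α_{1}/Σα = 18.1/126.3 = 0.1433.

0.1433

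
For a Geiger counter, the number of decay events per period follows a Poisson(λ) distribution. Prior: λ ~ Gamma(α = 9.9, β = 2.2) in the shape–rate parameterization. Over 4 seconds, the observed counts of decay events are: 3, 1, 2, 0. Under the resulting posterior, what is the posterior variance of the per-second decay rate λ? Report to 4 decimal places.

With a Gamma(shape α, rate β) prior, the Poisson likelihood is conjugate: the posterior is Gamma(α + ΣXᵢ, β + n).
Sum of counts S = 6 over n = 4 seconds.
Posterior: Gamma(α+S, β+n) = Gamma(9.9+6, 2.2+4) = Gamma(15.9, 6.2).
Var = α/β² = 15.9/6.2² = 0.4136.

0.4136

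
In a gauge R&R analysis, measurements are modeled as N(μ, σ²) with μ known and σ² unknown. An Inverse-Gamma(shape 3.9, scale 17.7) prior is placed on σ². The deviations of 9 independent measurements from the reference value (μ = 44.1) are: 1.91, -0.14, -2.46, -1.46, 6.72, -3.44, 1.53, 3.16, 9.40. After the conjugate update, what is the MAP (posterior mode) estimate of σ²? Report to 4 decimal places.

With known mean μ and an Inverse-Gamma(α, β) prior on σ², the Normal likelihood is conjugate: posterior is Inv-Gamma(α + n/2, β + Σ(xᵢ−μ)²/2).
Σ(xᵢ−μ)² = (1.91)² + (-0.14)² + (-2.46)² + (-1.46)² + (6.72)² + (-3.44)² + (1.53)² + (3.16)² + (9.40)² = 169.5294.
Posterior: Inv-Gamma(3.9 + 9/2, 17.7 + 169.5294/2) = Inv-Gamma(8.40, 102.46470).
Mode = β/(α+1) = 102.46470/9.40 = 10.9005.

10.9005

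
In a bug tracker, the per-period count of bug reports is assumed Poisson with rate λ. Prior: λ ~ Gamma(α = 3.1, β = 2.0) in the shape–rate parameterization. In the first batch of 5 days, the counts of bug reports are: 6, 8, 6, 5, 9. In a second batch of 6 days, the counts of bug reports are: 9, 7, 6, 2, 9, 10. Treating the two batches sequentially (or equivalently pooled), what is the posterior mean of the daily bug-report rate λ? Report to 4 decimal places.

With a Gamma(shape α, rate β) prior, the Poisson likelihood is conjugate: the posterior is Gamma(α + ΣXᵢ, β + n).
Batch 1: sum of counts S = 34 over n = 5 days.
After batch 1: Gamma(α+S, β+n) = Gamma(3.1+34, 2.0+5) = Gamma(37.1, 7.0).
Batch 2: sum of counts S = 43 over n = 6 days.
After batch 2: Gamma(α+S, β+n) = Gamma(37.1+43, 7.0+6) = Gamma(80.1, 13.0).
Posterior mean = α/β = 80.1/13.0 = 6.1615.

6.1615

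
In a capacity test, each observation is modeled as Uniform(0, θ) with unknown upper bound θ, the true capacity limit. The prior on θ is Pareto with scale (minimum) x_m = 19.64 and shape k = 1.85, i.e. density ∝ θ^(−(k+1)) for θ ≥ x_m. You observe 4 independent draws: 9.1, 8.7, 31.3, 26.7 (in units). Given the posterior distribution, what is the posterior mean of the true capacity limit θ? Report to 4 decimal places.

A Pareto(scale x_m, shape k) prior on the upper bound θ of Uniform(0, θ) is conjugate: posterior is Pareto(max(x_m, max xᵢ), k + n).
Sample maximum = 31.3; prior scale x_m = 19.64 → posterior scale = max = 31.30.
Posterior shape = 1.85 + 4 = 5.85.
E[θ|data] = k·x_m/(k−1) = 5.85·31.30/4.85 = 37.7536.

37.7536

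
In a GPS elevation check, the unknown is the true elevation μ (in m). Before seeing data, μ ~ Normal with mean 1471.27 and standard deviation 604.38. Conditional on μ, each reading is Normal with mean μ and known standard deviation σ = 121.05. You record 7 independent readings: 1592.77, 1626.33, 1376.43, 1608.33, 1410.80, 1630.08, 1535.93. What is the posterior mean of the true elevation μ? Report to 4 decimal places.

For Normal data with known variance σ², a Normal(μ₀, σ₀²) prior on μ is conjugate. Posterior precision = 1/σ₀² + n/σ²; posterior mean is the precision-weighted average of μ₀ and x̄.
Σxᵢ = 1592.77 + 1626.33 + 1376.43 + 1608.33 + 1410.80 + 1630.08 + 1535.93 = 10780.67, so n·x̄ = 10780.67.
σ₀² = 604.38² = 365275.1844, σ² = 121.05² = 14653.1025; σ² + n·σ₀² = 14653.1025 + 7·365275.1844 = 2571579.3933.
Posterior mean = (μ₀/σ₀² + n·x̄/σ²)/(1/σ₀² + n/σ²) = (σ²·μ₀ + σ₀²·n·x̄)/(σ² + n·σ₀²) = (14653.1025·1471.27 + 365275.1844·10780.67)/2571579.3933 = 3959469892.320723/2571579.3933 = 1539.7035.

1539.7035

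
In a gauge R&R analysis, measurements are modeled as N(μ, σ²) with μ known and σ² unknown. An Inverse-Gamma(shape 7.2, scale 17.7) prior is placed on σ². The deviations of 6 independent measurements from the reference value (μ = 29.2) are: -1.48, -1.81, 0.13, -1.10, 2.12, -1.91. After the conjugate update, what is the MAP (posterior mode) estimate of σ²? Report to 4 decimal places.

With known mean μ and an Inverse-Gamma(α, β) prior on σ², the Normal likelihood is conjugate: posterior is Inv-Gamma(α + n/2, β + Σ(xᵢ−μ)²/2).
Σ(xᵢ−μ)² = (-1.48)² + (-1.81)² + (0.13)² + (-1.10)² + (2.12)² + (-1.91)² = 14.8359.
Posterior: Inv-Gamma(7.2 + 6/2, 17.7 + 14.8359/2) = Inv-Gamma(10.20, 25.11795).
Mode = β/(α+1) = 25.11795/11.20 = 2.2427.

2.2427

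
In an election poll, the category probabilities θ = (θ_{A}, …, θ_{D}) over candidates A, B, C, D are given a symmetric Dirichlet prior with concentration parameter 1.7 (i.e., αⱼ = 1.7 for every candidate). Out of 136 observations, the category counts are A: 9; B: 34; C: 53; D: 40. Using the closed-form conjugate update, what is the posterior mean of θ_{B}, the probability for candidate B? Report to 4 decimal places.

The Dirichlet prior is conjugate to the Multinomial likelihood: each posterior αⱼ = prior αⱼ + observed count nⱼ.
Posterior concentration: (10.7, 35.7, 54.7, 41.7), total = 142.8.
E[θ_{B}|data] = α_{B}/Σα = 35.7/142.8 = 0.2500.

0.2500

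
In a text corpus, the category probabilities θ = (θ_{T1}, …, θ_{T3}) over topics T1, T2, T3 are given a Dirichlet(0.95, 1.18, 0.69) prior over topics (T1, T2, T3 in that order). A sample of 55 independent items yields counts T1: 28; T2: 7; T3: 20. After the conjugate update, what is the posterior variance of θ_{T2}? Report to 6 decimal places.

The Dirichlet prior is conjugate to the Multinomial likelihood: each posterior αⱼ = prior αⱼ + observed count nⱼ.
Posterior concentration: (28.95, 8.18, 20.69), total = 57.82.
Var[θ_j] = α_j(Σα−α_j)/((Σα)²(Σα+1)) = 8.18·49.64/(57.82²·58.82) = 0.002065.

0.002065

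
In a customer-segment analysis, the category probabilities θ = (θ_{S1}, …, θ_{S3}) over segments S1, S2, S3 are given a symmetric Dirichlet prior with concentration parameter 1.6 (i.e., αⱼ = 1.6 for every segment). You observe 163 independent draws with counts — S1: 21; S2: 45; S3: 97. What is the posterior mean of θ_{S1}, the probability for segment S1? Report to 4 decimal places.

0.1347

The Dirichlet prior is conjugate to the Multinomial likelihood: each posterior αⱼ = prior αⱼ + observed count nⱼ.
Posterior concentration: (22.6, 46.6, 98.6), total = 167.8.
E[θ_{S1}|data] = α_{S1}/Σα = 22.6/167.8 = 0.1347.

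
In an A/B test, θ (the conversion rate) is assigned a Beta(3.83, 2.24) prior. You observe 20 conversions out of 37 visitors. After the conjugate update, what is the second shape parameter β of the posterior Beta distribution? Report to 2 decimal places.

19.24

The Beta prior is conjugate to a Binomial/Bernoulli likelihood; the update adds successes to α and failures to β.
Posterior: Beta(α+k, β+n−k) = Beta(3.83+20, 2.24+17) = Beta(23.83, 19.24).
Posterior β = 19.24.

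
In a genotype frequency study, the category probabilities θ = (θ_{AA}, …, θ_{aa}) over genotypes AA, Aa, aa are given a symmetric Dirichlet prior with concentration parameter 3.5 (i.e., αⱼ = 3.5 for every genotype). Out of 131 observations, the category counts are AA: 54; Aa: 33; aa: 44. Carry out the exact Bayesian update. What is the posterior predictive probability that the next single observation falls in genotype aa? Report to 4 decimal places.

0.3357

The Dirichlet prior is conjugate to the Multinomial likelihood: each posterior αⱼ = prior αⱼ + observed count nⱼ.
Posterior concentration: (57.5, 36.5, 47.5), total = 141.5.
P(next = aa | data) = α_{aa}/Σα = 0.3357.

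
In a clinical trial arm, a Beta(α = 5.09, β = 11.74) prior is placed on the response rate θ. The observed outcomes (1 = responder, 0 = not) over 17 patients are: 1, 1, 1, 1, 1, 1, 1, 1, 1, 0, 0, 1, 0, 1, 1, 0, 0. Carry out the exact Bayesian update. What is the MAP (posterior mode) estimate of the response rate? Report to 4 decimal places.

0.5055

The Beta prior is conjugate to a Binomial/Bernoulli likelihood; the update adds successes to α and failures to β.
Posterior: Beta(α+k, β+n−k) = Beta(5.09+12, 11.74+5) = Beta(17.09, 16.74).
Mode of Beta(a,b) for a,b>1 is (a−1)/(a+b−2) = 16.09/31.83 = 0.5055.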